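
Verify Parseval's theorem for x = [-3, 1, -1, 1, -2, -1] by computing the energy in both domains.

Time domain:
Σ|x[n]|² = |-3|² + |1|² + |-1|² + |1|² + |-2|² + |-1|² = 17.0000

Frequency domain:
(1/6)Σ|X[k]|² = (1/6)(|-5|² + |-2.5000-2.5981i|² + |-0.5000-0.8660i|² + |-7|² + |-0.5000+0.8660i|² + |-2.5000+2.5981i|²) = (1/6)·102.0000 = 17.0000

Both sides agree, confirming Parseval's theorem.

Σ|x[n]|² = (1/N)Σ|X[k]|² = 17.0000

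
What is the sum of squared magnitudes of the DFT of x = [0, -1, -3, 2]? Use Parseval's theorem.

Parseval: Σ|x[n]|² = (1/N)Σ|X[k]|², so Σ|X[k]|² = N·Σ|x[n]|² = 4·14.0000

Σ|X[k]|² = N·Σ|x[n]|² = 4·14.0000 = 56.0000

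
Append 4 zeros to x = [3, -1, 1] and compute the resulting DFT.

Original 3-point DFT: [3, 3.0000+1.7321i, 3.0000-1.7321i]
Zero-padded 7-point DFT provides frequency interpolation.

DFT_7([x, 0, ...]) = [3, 2.1540-0.1931i, 2.3216+1.4088i, 4.5245+1.2157i, 4.5245-1.2157i, 2.3216-1.4088i, 2.1540+0.1931i]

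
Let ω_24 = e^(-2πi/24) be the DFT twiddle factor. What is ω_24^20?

ω_24^20 = e^(-2πi·20/24)
= cos(-2π·20/24) + i·sin(-2π·20/24)
= cos(-40π/24) + i·sin(-40π/24)

ω_24^20 = cos(-40π/24) + i·sin(-40π/24) = 0.5000+0.8660i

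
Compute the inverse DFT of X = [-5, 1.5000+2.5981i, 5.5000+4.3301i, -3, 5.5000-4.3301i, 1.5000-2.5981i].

x[n] = (1/6) Σ(k=0 to 5) X[k] · e^(2πikn/6)

Computing each x[n]:
x[0] = 1
x[1] = -3
x[2] = -2
x[3] = 1
x[4] = -3
x[5] = 1

x = [1, -3, -2, 1, -3, 1]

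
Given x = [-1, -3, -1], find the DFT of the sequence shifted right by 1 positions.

Time shift by 1: X_shifted[k] = ω_3^(1k) · X[k]
Shifted x = [-1, -1, -3]

DFT(x[n-1]) = [-5, 1.0000-1.7321i, 1.0000+1.7321i]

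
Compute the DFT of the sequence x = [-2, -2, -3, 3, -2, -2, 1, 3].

X[k] = Σ(n=0 to 7) x[n] · ω_8^(nk)
where ω_8 = e^(-2πi/8)

Computing each X[k]:
X[0] = -4
X[1] = 4i
X[2] = -2+10i
X[3] = -4i
X[4] = -8
X[5] = 4i
X[6] = -2-10i
X[7] = -4i

X = [-4, 4i, -2+10i, -4i, -8, 4i, -2-10i, -4i]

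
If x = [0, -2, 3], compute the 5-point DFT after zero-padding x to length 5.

Original 3-point DFT: [1, -0.5000+4.3301i, -0.5000-4.3301i]
Zero-padded 5-point DFT provides frequency interpolation.

DFT_5([x, 0, ...]) = [1, -3.0451+0.1388i, 2.5451+4.0287i, 2.5451-4.0287i, -3.0451-0.1388i]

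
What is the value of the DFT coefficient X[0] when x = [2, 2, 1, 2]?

X[0] = Σ(n=0 to 3) x[n] · ω_4^0 = Σ x[n]
= (2) + (2) + (1) + (2)

X[0] = 7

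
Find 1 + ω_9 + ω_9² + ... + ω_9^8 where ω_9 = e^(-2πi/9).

Sum of all nth roots of unity equals 0 for n > 1 (geometric series with r ≠ 1).

0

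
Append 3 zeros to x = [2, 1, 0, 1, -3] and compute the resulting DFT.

Original 5-point DFT: [1, 0.5729-3.2164i, 3.9271-3.3022i, 3.9271+3.3022i, 0.5729+3.2164i]
Zero-padded 8-point DFT provides frequency interpolation.

DFT_8([x, 0, ...]) = [1, 5.0000-1.4142i, -1, 5.0000-1.4142i, -3, 5.0000+1.4142i, -1, 5.0000+1.4142i]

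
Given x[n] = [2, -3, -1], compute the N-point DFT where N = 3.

X[k] = Σ(n=0 to 2) x[n] · ω_3^(nk)
where ω_3 = e^(-2πi/3)

Computing each X[k]:
X[0] = -2
X[1] = 4.0000+1.7321i
X[2] = 4.0000-1.7321i

X = [-2, 4.0000+1.7321i, 4.0000-1.7321i]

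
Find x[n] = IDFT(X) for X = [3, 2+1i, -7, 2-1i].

x[n] = (1/4) Σ(k=0 to 3) X[k] · e^(2πikn/4)

Computing each x[n]:
x[0] = 0
x[1] = 2
x[2] = -2
x[3] = 3

x = [0, 2, -2, 3]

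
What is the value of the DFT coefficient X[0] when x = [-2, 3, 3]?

X[0] = Σ(n=0 to 2) x[n] · ω_3^0 = Σ x[n]
= (-2) + (3) + (3)

X[0] = 4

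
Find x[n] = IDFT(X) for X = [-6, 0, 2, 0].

x[n] = (1/4) Σ(k=0 to 3) X[k] · e^(2πikn/4)

Computing each x[n]:
x[0] = -1
x[1] = -2
x[2] = -1
x[3] = -2

x = [-1, -2, -1, -2]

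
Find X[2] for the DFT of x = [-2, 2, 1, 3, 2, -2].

X[2] = Σ(n=0 to 5) x[n] · ω_6^(2n) where ω_6 = e^(-2πi/6)
= (-2)·ω_6^0 + (2)·ω_6^2 + (1)·ω_6^4 + (3)·ω_6^6 + (2)·ω_6^8 + (-2)·ω_6^10

X[2] = -0.5000-4.3301i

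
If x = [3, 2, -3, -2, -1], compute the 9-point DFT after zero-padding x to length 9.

Original 5-point DFT: [-1, 7.3541-2.2654i, 0.6459-2.7144i, 0.6459+2.7144i, 7.3541+2.2654i]
Zero-padded 9-point DFT provides frequency interpolation.

DFT_9([x, 0, ...]) = [-1, 5.9508+3.7429i, 6.4003-3.3184i, 2.0000-3.4641i, -0.3512-1.8652i, -0.3512+1.8652i, 2.0000+3.4641i, 6.4003+3.3184i, 5.9508-3.7429i]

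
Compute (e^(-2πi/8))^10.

Since ω_8^8 = 1, powers reduce modulo 8.
10 mod 8 = 2
So ω_8^10 = ω_8^2 = e^(-2πi·2/8)

ω_8^10 = ω_8^2 = -1i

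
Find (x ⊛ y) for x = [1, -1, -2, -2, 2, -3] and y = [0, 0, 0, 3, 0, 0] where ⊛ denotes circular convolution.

(x ⊛ y)[n] = Σ(m=0 to 5) x[m] · y[(n-m) mod 6]

Computing each output sample:
(x ⊛ y)[0] = -6
(x ⊛ y)[1] = 6
(x ⊛ y)[2] = -9
(x ⊛ y)[3] = 3
(x ⊛ y)[4] = -3
(x ⊛ y)[5] = -6

x ⊛ y = [-6, 6, -9, 3, -3, -6]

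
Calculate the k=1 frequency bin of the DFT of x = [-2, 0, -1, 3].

X[1] = Σ(n=0 to 3) x[n] · ω_4^(1n) where ω_4 = e^(-2πi/4)
= (-2)·ω_4^0 + (0)·ω_4^1 + (-1)·ω_4^2 + (3)·ω_4^3

X[1] = -1+3i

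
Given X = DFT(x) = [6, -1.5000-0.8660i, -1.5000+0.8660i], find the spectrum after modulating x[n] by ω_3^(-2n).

Modulation property: DFT(ω_3^(-2n)·x[n]) = X[(k-2) mod 3], so circularly shift X by 2 positions.

X[k-2] = [-1.5000-0.8660i, -1.5000+0.8660i, 6]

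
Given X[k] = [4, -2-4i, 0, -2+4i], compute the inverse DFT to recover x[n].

x[n] = (1/4) Σ(k=0 to 3) X[k] · e^(2πikn/4)

Computing each x[n]:
x[0] = 0
x[1] = 3
x[2] = 2
x[3] = -1

x = [0, 3, 2, -1]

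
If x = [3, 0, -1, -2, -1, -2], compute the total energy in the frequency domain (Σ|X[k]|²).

Parseval: Σ|x[n]|² = (1/N)Σ|X[k]|², so Σ|X[k]|² = N·Σ|x[n]|² = 6·19.0000

Σ|X[k]|² = N·Σ|x[n]|² = 6·19.0000 = 114.0000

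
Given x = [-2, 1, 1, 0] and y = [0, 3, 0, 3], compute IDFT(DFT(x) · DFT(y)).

(x ⊛ y)[n] = Σ(m=0 to 3) x[m] · y[(n-m) mod 4]

Computing each output sample:
(x ⊛ y)[0] = 3
(x ⊛ y)[1] = -3
(x ⊛ y)[2] = 3
(x ⊛ y)[3] = -3

x ⊛ y = [3, -3, 3, -3]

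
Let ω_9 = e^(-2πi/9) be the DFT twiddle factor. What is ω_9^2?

ω_9^2 = e^(-2πi·2/9)
= cos(-2π·2/9) + i·sin(-2π·2/9)
= cos(-4π/9) + i·sin(-4π/9)

ω_9^2 = cos(-4π/9) + i·sin(-4π/9) = 0.1736-0.9848i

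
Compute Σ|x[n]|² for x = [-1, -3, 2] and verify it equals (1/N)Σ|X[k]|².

Time domain:
Σ|x[n]|² = |-1|² + |-3|² + |2|² = 14.0000

Frequency domain:
(1/3)Σ|X[k]|² = (1/3)(|-2|² + |-0.5000+4.3301i|² + |-0.5000-4.3301i|²) = (1/3)·42.0000 = 14.0000

Both sides agree, confirming Parseval's theorem.

Σ|x[n]|² = (1/N)Σ|X[k]|² = 14.0000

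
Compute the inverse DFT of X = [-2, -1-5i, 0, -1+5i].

x[n] = (1/4) Σ(k=0 to 3) X[k] · e^(2πikn/4)

Computing each x[n]:
x[0] = -1
x[1] = 2
x[2] = 0
x[3] = -3

x = [-1, 2, 0, -3]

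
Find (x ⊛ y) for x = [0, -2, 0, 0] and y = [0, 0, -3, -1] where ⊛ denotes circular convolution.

(x ⊛ y)[n] = Σ(m=0 to 3) x[m] · y[(n-m) mod 4]

Computing each output sample:
(x ⊛ y)[0] = 2
(x ⊛ y)[1] = 0
(x ⊛ y)[2] = 0
(x ⊛ y)[3] = 6

x ⊛ y = [2, 0, 0, 6]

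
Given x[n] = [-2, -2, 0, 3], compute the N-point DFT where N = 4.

X[k] = Σ(n=0 to 3) x[n] · ω_4^(nk)
where ω_4 = e^(-2πi/4)

Computing each X[k]:
X[0] = -1
X[1] = -2+5i
X[2] = -3
X[3] = -2-5i

X = [-1, -2+5i, -3, -2-5i]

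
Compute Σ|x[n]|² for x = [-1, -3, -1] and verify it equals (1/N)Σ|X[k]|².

Time domain:
Σ|x[n]|² = |-1|² + |-3|² + |-1|² = 11.0000

Frequency domain:
(1/3)Σ|X[k]|² = (1/3)(|-5|² + |1.0000+1.7321i|² + |1.0000-1.7321i|²) = (1/3)·33.0000 = 11.0000

Both sides agree, confirming Parseval's theorem.

Σ|x[n]|² = (1/N)Σ|X[k]|² = 11.0000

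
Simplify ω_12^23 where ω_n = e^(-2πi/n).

Since ω_12^12 = 1, powers reduce modulo 12.
23 mod 12 = 11
So ω_12^23 = ω_12^11 = e^(-2πi·11/12)

ω_12^23 = ω_12^11 = 0.8660+0.5000i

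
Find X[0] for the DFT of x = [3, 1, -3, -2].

X[0] = Σ(n=0 to 3) x[n] · ω_4^0 = Σ x[n]
= (3) + (1) + (-3) + (-2)

X[0] = -1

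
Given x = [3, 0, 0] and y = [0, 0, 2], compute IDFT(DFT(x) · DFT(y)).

(x ⊛ y)[n] = Σ(m=0 to 2) x[m] · y[(n-m) mod 3]

Computing each output sample:
(x ⊛ y)[0] = 0
(x ⊛ y)[1] = 0
(x ⊛ y)[2] = 6

x ⊛ y = [0, 0, 6]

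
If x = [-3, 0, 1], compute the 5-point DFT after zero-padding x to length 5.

Original 3-point DFT: [-2, -3.5000+0.8660i, -3.5000-0.8660i]
Zero-padded 5-point DFT provides frequency interpolation.

DFT_5([x, 0, ...]) = [-2, -3.8090-0.5878i, -2.6910+0.9511i, -2.6910-0.9511i, -3.8090+0.5878i]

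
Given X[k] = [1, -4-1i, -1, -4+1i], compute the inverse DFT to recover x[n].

x[n] = (1/4) Σ(k=0 to 3) X[k] · e^(2πikn/4)

Computing each x[n]:
x[0] = -2
x[1] = 1
x[2] = 2
x[3] = 0

x = [-2, 1, 2, 0]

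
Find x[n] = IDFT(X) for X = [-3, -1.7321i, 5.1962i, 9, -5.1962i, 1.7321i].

x[n] = (1/6) Σ(k=0 to 5) X[k] · e^(2πikn/6)

Computing each x[n]:
x[0] = 1
x[1] = -3
x[2] = 3
x[3] = -2
x[4] = -1
x[5] = -1

x = [1, -3, 3, -2, -1, -1]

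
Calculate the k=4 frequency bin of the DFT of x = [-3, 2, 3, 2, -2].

X[4] = Σ(n=0 to 4) x[n] · ω_5^(4n) where ω_5 = e^(-2πi/5)
= (-3)·ω_5^0 + (2)·ω_5^4 + (3)·ω_5^8 + (2)·ω_5^12 + (-2)·ω_5^16

X[4] = -7.0451+4.3920i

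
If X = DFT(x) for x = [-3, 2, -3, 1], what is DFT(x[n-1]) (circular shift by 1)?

Time shift by 1: X_shifted[k] = ω_4^(1k) · X[k]
Shifted x = [1, -3, 2, -3]

DFT(x[n-1]) = [-3, -1, 9, -1]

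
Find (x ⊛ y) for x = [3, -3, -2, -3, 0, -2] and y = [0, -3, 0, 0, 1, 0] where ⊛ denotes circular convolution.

(x ⊛ y)[n] = Σ(m=0 to 5) x[m] · y[(n-m) mod 6]

Computing each output sample:
(x ⊛ y)[0] = 4
(x ⊛ y)[1] = -12
(x ⊛ y)[2] = 9
(x ⊛ y)[3] = 4
(x ⊛ y)[4] = 12
(x ⊛ y)[5] = -3

x ⊛ y = [4, -12, 9, 4, 12, -3]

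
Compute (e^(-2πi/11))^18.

Since ω_11^11 = 1, powers reduce modulo 11.
18 mod 11 = 7
So ω_11^18 = ω_11^7 = e^(-2πi·7/11)

ω_11^18 = ω_11^7 = -0.6549+0.7557i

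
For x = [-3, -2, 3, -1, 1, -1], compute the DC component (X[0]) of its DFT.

X[0] = Σ(n=0 to 5) x[n] · ω_6^0 = Σ x[n]
= (-3) + (-2) + (3) + (-1) + (1) + (-1)

X[0] = -3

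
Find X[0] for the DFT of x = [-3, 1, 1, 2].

X[0] = Σ(n=0 to 3) x[n] · ω_4^0 = Σ x[n]
= (-3) + (1) + (1) + (2)

X[0] = 1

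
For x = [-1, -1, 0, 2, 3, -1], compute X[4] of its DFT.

X[4] = Σ(n=0 to 5) x[n] · ω_6^(4n) where ω_6 = e^(-2πi/6)
= (-1)·ω_6^0 + (-1)·ω_6^4 + (0)·ω_6^8 + (2)·ω_6^12 + (3)·ω_6^16 + (-1)·ω_6^20

X[4] = 0.5000+2.5981i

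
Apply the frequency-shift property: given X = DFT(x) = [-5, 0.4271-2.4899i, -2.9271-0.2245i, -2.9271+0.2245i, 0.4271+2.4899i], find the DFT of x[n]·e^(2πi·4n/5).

Modulation property: DFT(ω_5^(-4n)·x[n]) = X[(k-4) mod 5], so circularly shift X by 4 positions.

X[k-4] = [0.4271-2.4899i, -2.9271-0.2245i, -2.9271+0.2245i, 0.4271+2.4899i, -5]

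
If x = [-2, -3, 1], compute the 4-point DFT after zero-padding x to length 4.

Original 3-point DFT: [-4, -1.0000+3.4641i, -1.0000-3.4641i]
Zero-padded 4-point DFT provides frequency interpolation.

DFT_4([x, 0, ...]) = [-4, -3+3i, 2, -3-3i]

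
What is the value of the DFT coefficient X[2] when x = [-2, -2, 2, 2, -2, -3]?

X[2] = Σ(n=0 to 5) x[n] · ω_6^(2n) where ω_6 = e^(-2πi/6)
= (-2)·ω_6^0 + (-2)·ω_6^2 + (2)·ω_6^4 + (2)·ω_6^6 + (-2)·ω_6^8 + (-3)·ω_6^10

X[2] = 2.5000+2.5981i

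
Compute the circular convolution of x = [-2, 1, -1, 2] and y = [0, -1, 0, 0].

(x ⊛ y)[n] = Σ(m=0 to 3) x[m] · y[(n-m) mod 4]

Computing each output sample:
(x ⊛ y)[0] = -2
(x ⊛ y)[1] = 2
(x ⊛ y)[2] = -1
(x ⊛ y)[3] = 1

x ⊛ y = [-2, 2, -1, 1]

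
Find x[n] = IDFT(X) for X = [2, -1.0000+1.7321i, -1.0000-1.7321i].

x[n] = (1/3) Σ(k=0 to 2) X[k] · e^(2πikn/3)

Computing each x[n]:
x[0] = 0
x[1] = 0
x[2] = 2

x = [0, 0, 2]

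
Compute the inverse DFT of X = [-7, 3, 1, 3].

x[n] = (1/4) Σ(k=0 to 3) X[k] · e^(2πikn/4)

Computing each x[n]:
x[0] = 0
x[1] = -2
x[2] = -3
x[3] = -2

x = [0, -2, -3, -2]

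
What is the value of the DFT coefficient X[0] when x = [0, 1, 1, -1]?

X[0] = Σ(n=0 to 3) x[n] · ω_4^0 = Σ x[n]
= (0) + (1) + (1) + (-1)

X[0] = 1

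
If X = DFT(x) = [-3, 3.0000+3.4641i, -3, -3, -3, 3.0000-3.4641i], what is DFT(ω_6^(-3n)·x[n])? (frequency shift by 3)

Modulation property: DFT(ω_6^(-3n)·x[n]) = X[(k-3) mod 6], so circularly shift X by 3 positions.

X[k-3] = [-3, -3, 3.0000-3.4641i, -3, 3.0000+3.4641i, -3]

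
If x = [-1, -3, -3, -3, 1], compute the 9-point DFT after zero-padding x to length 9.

Original 5-point DFT: [-9, 3.2361+3.8042i, -1.2361+2.3511i, -1.2361-2.3511i, 3.2361-3.8042i]
Zero-padded 9-point DFT provides frequency interpolation.

DFT_9([x, 0, ...]) = [-9, -3.2588+7.1388i, 3.5642+2.0252i, -1.5000-0.8660i, 1.1946+2.6806i, 1.1946-2.6806i, -1.5000+0.8660i, 3.5642-2.0252i, -3.2588-7.1388i]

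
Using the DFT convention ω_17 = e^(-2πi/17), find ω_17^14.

ω_17^14 = e^(-2πi·14/17)
= cos(-2π·14/17) + i·sin(-2π·14/17)
= cos(-28π/17) + i·sin(-28π/17)

ω_17^14 = cos(-28π/17) + i·sin(-28π/17) = 0.4457+0.8952i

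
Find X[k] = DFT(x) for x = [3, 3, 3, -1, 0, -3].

X[k] = Σ(n=0 to 5) x[n] · ω_6^(nk)
where ω_6 = e^(-2πi/6)

Computing each X[k]:
X[0] = 5
X[1] = 2.5000-7.7942i
X[2] = 0.5000-2.5981i
X[3] = 7
X[4] = 0.5000+2.5981i
X[5] = 2.5000+7.7942i

X = [5, 2.5000-7.7942i, 0.5000-2.5981i, 7, 0.5000+2.5981i, 2.5000+7.7942i]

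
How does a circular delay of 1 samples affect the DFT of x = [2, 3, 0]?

Time shift by 1: X_shifted[k] = ω_3^(1k) · X[k]
Shifted x = [0, 2, 3]

DFT(x[n-1]) = [5, -2.5000+0.8660i, -2.5000-0.8660i]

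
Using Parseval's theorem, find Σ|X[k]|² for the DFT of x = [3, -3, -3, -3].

Parseval: Σ|x[n]|² = (1/N)Σ|X[k]|², so Σ|X[k]|² = N·Σ|x[n]|² = 4·36.0000

Σ|X[k]|² = N·Σ|x[n]|² = 4·36.0000 = 144.0000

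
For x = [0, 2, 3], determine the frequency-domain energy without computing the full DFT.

Parseval: Σ|x[n]|² = (1/N)Σ|X[k]|², so Σ|X[k]|² = N·Σ|x[n]|² = 3·13.0000

Σ|X[k]|² = N·Σ|x[n]|² = 3·13.0000 = 39.0000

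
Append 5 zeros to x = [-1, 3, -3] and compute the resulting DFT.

Original 3-point DFT: [-1, -1.0000-5.1962i, -1.0000+5.1962i]
Zero-padded 8-point DFT provides frequency interpolation.

DFT_8([x, 0, ...]) = [-1, 1.1213+0.8787i, 2-3i, -3.1213-5.1213i, -7, -3.1213+5.1213i, 2+3i, 1.1213-0.8787i]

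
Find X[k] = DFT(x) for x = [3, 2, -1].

X[k] = Σ(n=0 to 2) x[n] · ω_3^(nk)
where ω_3 = e^(-2πi/3)

Computing each X[k]:
X[0] = 4
X[1] = 2.5000-2.5981i
X[2] = 2.5000+2.5981i

X = [4, 2.5000-2.5981i, 2.5000+2.5981i]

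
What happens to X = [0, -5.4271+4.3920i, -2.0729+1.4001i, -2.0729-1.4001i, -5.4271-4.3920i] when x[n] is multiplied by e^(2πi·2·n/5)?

Modulation property: DFT(ω_5^(-2n)·x[n]) = X[(k-2) mod 5], so circularly shift X by 2 positions.

X[k-2] = [-2.0729-1.4001i, -5.4271-4.3920i, 0, -5.4271+4.3920i, -2.0729+1.4001i]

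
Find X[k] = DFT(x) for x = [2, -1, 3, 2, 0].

X[k] = Σ(n=0 to 4) x[n] · ω_5^(nk)
where ω_5 = e^(-2πi/5)

Computing each X[k]:
X[0] = 6
X[1] = -2.3541+0.3633i
X[2] = 4.3541+1.5388i
X[3] = 4.3541-1.5388i
X[4] = -2.3541-0.3633i

X = [6, -2.3541+0.3633i, 4.3541+1.5388i, 4.3541-1.5388i, -2.3541-0.3633i]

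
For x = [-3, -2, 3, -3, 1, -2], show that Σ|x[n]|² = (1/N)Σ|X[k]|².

Time domain:
Σ|x[n]|² = |-3|² + |-2|² + |3|² + |-3|² + |1|² + |-2|² = 36.0000

Frequency domain:
(1/6)Σ|X[k]|² = (1/6)(|-6|² + |-4.0000-1.7321i|² + |-6.0000+1.7321i|² + |8|² + |-6.0000-1.7321i|² + |-4.0000+1.7321i|²) = (1/6)·216.0000 = 36.0000

Both sides agree, confirming Parseval's theorem.

Σ|x[n]|² = (1/N)Σ|X[k]|² = 36.0000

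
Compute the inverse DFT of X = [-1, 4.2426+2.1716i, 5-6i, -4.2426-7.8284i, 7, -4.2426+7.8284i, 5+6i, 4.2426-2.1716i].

x[n] = (1/8) Σ(k=0 to 7) X[k] · e^(2πikn/8)

Computing each x[n]:
x[0] = 2
x[1] = 3
x[2] = -3
x[3] = -3
x[4] = 2
x[5] = -2
x[6] = 2
x[7] = -2

x = [2, 3, -3, -3, 2, -2, 2, -2]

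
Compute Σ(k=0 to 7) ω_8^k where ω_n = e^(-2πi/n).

Sum of all nth roots of unity equals 0 for n > 1 (geometric series with r ≠ 1).

0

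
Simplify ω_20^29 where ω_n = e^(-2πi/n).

Since ω_20^20 = 1, powers reduce modulo 20.
29 mod 20 = 9
So ω_20^29 = ω_20^9 = e^(-2πi·9/20)

ω_20^29 = ω_20^9 = -0.9511-0.3090i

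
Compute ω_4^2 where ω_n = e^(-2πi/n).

ω_4^2 = e^(-2πi·2/4)
= cos(-2π·2/4) + i·sin(-2π·2/4)
= cos(-4π/4) + i·sin(-4π/4)

ω_4^2 = cos(-4π/4) + i·sin(-4π/4) = -1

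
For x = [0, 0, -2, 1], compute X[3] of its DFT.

X[3] = Σ(n=0 to 3) x[n] · ω_4^(3n) where ω_4 = e^(-2πi/4)
= (0)·ω_4^0 + (0)·ω_4^3 + (-2)·ω_4^6 + (1)·ω_4^9

X[3] = 2-1i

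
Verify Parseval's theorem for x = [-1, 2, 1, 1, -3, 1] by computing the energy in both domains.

Time domain:
Σ|x[n]|² = |-1|² + |2|² + |1|² + |1|² + |-3|² + |1|² = 17.0000

Frequency domain:
(1/6)Σ|X[k]|² = (1/6)(|1|² + |0.5000-4.3301i|² + |-0.5000+2.5981i|² + |-7|² + |-0.5000-2.5981i|² + |0.5000+4.3301i|²) = (1/6)·102.0000 = 17.0000

Both sides agree, confirming Parseval's theorem.

Σ|x[n]|² = (1/N)Σ|X[k]|² = 17.0000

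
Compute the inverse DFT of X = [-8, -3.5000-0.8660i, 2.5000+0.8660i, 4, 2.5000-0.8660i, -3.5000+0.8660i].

x[n] = (1/6) Σ(k=0 to 5) X[k] · e^(2πikn/6)

Computing each x[n]:
x[0] = -1
x[1] = -3
x[2] = 0
x[3] = 0
x[4] = -1
x[5] = -3

x = [-1, -3, 0, 0, -1, -3]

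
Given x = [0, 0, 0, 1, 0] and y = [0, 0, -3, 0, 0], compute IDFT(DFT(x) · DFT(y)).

(x ⊛ y)[n] = Σ(m=0 to 4) x[m] · y[(n-m) mod 5]

Computing each output sample:
(x ⊛ y)[0] = -3
(x ⊛ y)[1] = 0
(x ⊛ y)[2] = 0
(x ⊛ y)[3] = 0
(x ⊛ y)[4] = 0

x ⊛ y = [-3, 0, 0, 0, 0]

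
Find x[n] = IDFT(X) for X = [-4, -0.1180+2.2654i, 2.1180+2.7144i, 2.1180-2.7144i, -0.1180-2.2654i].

x[n] = (1/5) Σ(k=0 to 4) X[k] · e^(2πikn/5)

Computing each x[n]:
x[0] = 0
x[1] = -3
x[2] = 0
x[3] = -1
x[4] = 0

x = [0, -3, 0, -1, 0]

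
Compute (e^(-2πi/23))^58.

Since ω_23^23 = 1, powers reduce modulo 23.
58 mod 23 = 12
So ω_23^58 = ω_23^12 = e^(-2πi·12/23)

ω_23^58 = ω_23^12 = -0.9907+0.1362i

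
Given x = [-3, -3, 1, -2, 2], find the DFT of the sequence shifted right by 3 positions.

Time shift by 3: X_shifted[k] = ω_5^(3k) · X[k]
Shifted x = [1, -2, 2, -3, -3]

DFT(x[n-3]) = [-5, 0.2639-3.8900i, 4.7361+4.1675i, 4.7361-4.1675i, 0.2639+3.8900i]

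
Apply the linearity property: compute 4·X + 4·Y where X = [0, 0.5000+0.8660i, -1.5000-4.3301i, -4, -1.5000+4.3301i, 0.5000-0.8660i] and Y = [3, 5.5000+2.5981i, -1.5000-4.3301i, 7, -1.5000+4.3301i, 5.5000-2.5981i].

By linearity: DFT(4x + 4y) = 4·DFT(x) + 4·DFT(y)
= 4·[0, 0.5000+0.8660i, -1.5000-4.3301i, -4, -1.5000+4.3301i, 0.5000-0.8660i] + 4·[3, 5.5000+2.5981i, -1.5000-4.3301i, 7, -1.5000+4.3301i, 5.5000-2.5981i]

Computing element-wise:
Z[0] = 4·(0) + 4·(3) = 12
Z[1] = 4·(0.5000+0.8660i) + 4·(5.5000+2.5981i) = 24.0000+13.8564i
Z[2] = 4·(-1.5000-4.3301i) + 4·(-1.5000-4.3301i) = -12.0000-34.6408i
Z[3] = 4·(-4) + 4·(7) = 12
Z[4] = 4·(-1.5000+4.3301i) + 4·(-1.5000+4.3301i) = -12.0000+34.6408i
Z[5] = 4·(0.5000-0.8660i) + 4·(5.5000-2.5981i) = 24.0000-13.8564i

DFT(4x + 4y) = 4·X + 4·Y = [12, 24.0000+13.8564i, -12.0000-34.6408i, 12, -12.0000+34.6408i, 24.0000-13.8564i]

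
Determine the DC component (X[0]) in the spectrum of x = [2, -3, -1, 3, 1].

X[0] = Σ(n=0 to 4) x[n] · ω_5^0 = Σ x[n]
= (2) + (-3) + (-1) + (3) + (1)

X[0] = 2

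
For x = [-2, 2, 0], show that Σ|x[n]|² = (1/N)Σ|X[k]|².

Time domain:
Σ|x[n]|² = |-2|² + |2|² + |0|² = 8.0000

Frequency domain:
(1/3)Σ|X[k]|² = (1/3)(|0|² + |-3.0000-1.7321i|² + |-3.0000+1.7321i|²) = (1/3)·24.0000 = 8.0000

Both sides agree, confirming Parseval's theorem.

Σ|x[n]|² = (1/N)Σ|X[k]|² = 8.0000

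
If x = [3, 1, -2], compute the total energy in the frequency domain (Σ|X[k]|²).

Parseval: Σ|x[n]|² = (1/N)Σ|X[k]|², so Σ|X[k]|² = N·Σ|x[n]|² = 3·14.0000

Σ|X[k]|² = N·Σ|x[n]|² = 3·14.0000 = 42.0000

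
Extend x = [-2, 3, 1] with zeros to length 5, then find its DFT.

Original 3-point DFT: [2, -4.0000-1.7321i, -4.0000+1.7321i]
Zero-padded 5-point DFT provides frequency interpolation.

DFT_5([x, 0, ...]) = [2, -1.8820-3.4410i, -4.1180-0.8123i, -4.1180+0.8123i, -1.8820+3.4410i]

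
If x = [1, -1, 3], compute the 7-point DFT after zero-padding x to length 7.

Original 3-point DFT: [3, 3.4641i, -3.4641i]
Zero-padded 7-point DFT provides frequency interpolation.

DFT_7([x, 0, ...]) = [3, -0.2911-2.1430i, -1.4804+2.2766i, 3.7714+2.7794i, 3.7714-2.7794i, -1.4804-2.2766i, -0.2911+2.1430i]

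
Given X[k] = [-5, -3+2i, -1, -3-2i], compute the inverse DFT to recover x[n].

x[n] = (1/4) Σ(k=0 to 3) X[k] · e^(2πikn/4)

Computing each x[n]:
x[0] = -3
x[1] = -2
x[2] = 0
x[3] = 0

x = [-3, -2, 0, 0]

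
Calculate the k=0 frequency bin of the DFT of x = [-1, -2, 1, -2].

X[0] = Σ(n=0 to 3) x[n] · ω_4^0 = Σ x[n]
= (-1) + (-2) + (1) + (-2)

X[0] = -4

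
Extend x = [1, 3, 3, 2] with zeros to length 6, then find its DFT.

Original 4-point DFT: [9, -2-1i, -1, -2+1i]
Zero-padded 6-point DFT provides frequency interpolation.

DFT_6([x, 0, ...]) = [9, -1.0000-5.1962i, 0, -1, 0, -1.0000+5.1962i]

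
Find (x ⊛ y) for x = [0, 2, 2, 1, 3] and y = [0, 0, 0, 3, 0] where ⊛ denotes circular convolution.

(x ⊛ y)[n] = Σ(m=0 to 4) x[m] · y[(n-m) mod 5]

Computing each output sample:
(x ⊛ y)[0] = 6
(x ⊛ y)[1] = 3
(x ⊛ y)[2] = 9
(x ⊛ y)[3] = 0
(x ⊛ y)[4] = 6

x ⊛ y = [6, 3, 9, 0, 6]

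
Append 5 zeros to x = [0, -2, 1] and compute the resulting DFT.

Original 3-point DFT: [-1, 0.5000+2.5981i, 0.5000-2.5981i]
Zero-padded 8-point DFT provides frequency interpolation.

DFT_8([x, 0, ...]) = [-1, -1.4142+0.4142i, -1+2i, 1.4142+2.4142i, 3, 1.4142-2.4142i, -1-2i, -1.4142-0.4142i]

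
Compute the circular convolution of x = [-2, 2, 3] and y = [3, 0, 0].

(x ⊛ y)[n] = Σ(m=0 to 2) x[m] · y[(n-m) mod 3]

Computing each output sample:
(x ⊛ y)[0] = -6
(x ⊛ y)[1] = 6
(x ⊛ y)[2] = 9

x ⊛ y = [-6, 6, 9]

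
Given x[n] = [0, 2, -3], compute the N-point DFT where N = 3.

X[k] = Σ(n=0 to 2) x[n] · ω_3^(nk)
where ω_3 = e^(-2πi/3)

Computing each X[k]:
X[0] = -1
X[1] = 0.5000-4.3301i
X[2] = 0.5000+4.3301i

X = [-1, 0.5000-4.3301i, 0.5000+4.3301i]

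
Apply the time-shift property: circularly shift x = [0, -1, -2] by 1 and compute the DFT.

Time shift by 1: X_shifted[k] = ω_3^(1k) · X[k]
Shifted x = [-2, 0, -1]

DFT(x[n-1]) = [-3, -1.5000-0.8660i, -1.5000+0.8660i]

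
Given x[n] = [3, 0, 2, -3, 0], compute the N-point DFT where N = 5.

X[k] = Σ(n=0 to 4) x[n] · ω_5^(nk)
where ω_5 = e^(-2πi/5)

Computing each X[k]:
X[0] = 2
X[1] = 3.8090-2.9389i
X[2] = 2.6910+4.7553i
X[3] = 2.6910-4.7553i
X[4] = 3.8090+2.9389i

X = [2, 3.8090-2.9389i, 2.6910+4.7553i, 2.6910-4.7553i, 3.8090+2.9389i]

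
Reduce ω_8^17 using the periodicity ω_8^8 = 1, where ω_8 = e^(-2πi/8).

Since ω_8^8 = 1, powers reduce modulo 8.
17 mod 8 = 1
So ω_8^17 = ω_8^1 = e^(-2πi·1/8)

ω_8^17 = ω_8^1 = 0.7071-0.7071i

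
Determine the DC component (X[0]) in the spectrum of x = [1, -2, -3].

X[0] = Σ(n=0 to 2) x[n] · ω_3^0 = Σ x[n]
= (1) + (-2) + (-3)

X[0] = -4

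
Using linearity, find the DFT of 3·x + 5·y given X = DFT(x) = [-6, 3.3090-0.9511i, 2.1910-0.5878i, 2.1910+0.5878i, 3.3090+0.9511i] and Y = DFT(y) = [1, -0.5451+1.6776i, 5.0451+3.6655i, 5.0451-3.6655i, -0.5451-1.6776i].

By linearity: DFT(3x + 5y) = 3·DFT(x) + 5·DFT(y)
= 3·[-6, 3.3090-0.9511i, 2.1910-0.5878i, 2.1910+0.5878i, 3.3090+0.9511i] + 5·[1, -0.5451+1.6776i, 5.0451+3.6655i, 5.0451-3.6655i, -0.5451-1.6776i]

Computing element-wise:
Z[0] = 3·(-6) + 5·(1) = -13
Z[1] = 3·(3.3090-0.9511i) + 5·(-0.5451+1.6776i) = 7.2015+5.5347i
Z[2] = 3·(2.1910-0.5878i) + 5·(5.0451+3.6655i) = 31.7985+16.5641i
Z[3] = 3·(2.1910+0.5878i) + 5·(5.0451-3.6655i) = 31.7985-16.5641i
Z[4] = 3·(3.3090+0.9511i) + 5·(-0.5451-1.6776i) = 7.2015-5.5347i

DFT(3x + 5y) = 3·X + 5·Y = [-13, 7.2015+5.5347i, 31.7985+16.5641i, 31.7985-16.5641i, 7.2015-5.5347i]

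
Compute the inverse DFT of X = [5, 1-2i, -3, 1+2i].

x[n] = (1/4) Σ(k=0 to 3) X[k] · e^(2πikn/4)

Computing each x[n]:
x[0] = 1
x[1] = 3
x[2] = 0
x[3] = 1

x = [1, 3, 0, 1]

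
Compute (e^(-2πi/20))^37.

Since ω_20^20 = 1, powers reduce modulo 20.
37 mod 20 = 17
So ω_20^37 = ω_20^17 = e^(-2πi·17/20)

ω_20^37 = ω_20^17 = 0.5878+0.8090i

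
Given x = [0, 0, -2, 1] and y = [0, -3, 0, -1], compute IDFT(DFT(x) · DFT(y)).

(x ⊛ y)[n] = Σ(m=0 to 3) x[m] · y[(n-m) mod 4]

Computing each output sample:
(x ⊛ y)[0] = -3
(x ⊛ y)[1] = 2
(x ⊛ y)[2] = -1
(x ⊛ y)[3] = 6

x ⊛ y = [-3, 2, -1, 6]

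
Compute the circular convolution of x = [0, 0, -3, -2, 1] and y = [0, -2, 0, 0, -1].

(x ⊛ y)[n] = Σ(m=0 to 4) x[m] · y[(n-m) mod 5]

Computing each output sample:
(x ⊛ y)[0] = -2
(x ⊛ y)[1] = 3
(x ⊛ y)[2] = 2
(x ⊛ y)[3] = 5
(x ⊛ y)[4] = 4

x ⊛ y = [-2, 3, 2, 5, 4]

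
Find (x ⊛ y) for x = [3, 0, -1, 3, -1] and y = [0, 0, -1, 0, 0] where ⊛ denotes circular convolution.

(x ⊛ y)[n] = Σ(m=0 to 4) x[m] · y[(n-m) mod 5]

Computing each output sample:
(x ⊛ y)[0] = -3
(x ⊛ y)[1] = 1
(x ⊛ y)[2] = -3
(x ⊛ y)[3] = 0
(x ⊛ y)[4] = 1

x ⊛ y = [-3, 1, -3, 0, 1]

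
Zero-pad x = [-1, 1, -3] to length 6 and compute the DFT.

Original 3-point DFT: [-3, -3.4641i, 3.4641i]
Zero-padded 6-point DFT provides frequency interpolation.

DFT_6([x, 0, ...]) = [-3, 1.0000+1.7321i, -3.4641i, -5, 3.4641i, 1.0000-1.7321i]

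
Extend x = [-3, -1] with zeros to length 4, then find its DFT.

Original 2-point DFT: [-4, -2]
Zero-padded 4-point DFT provides frequency interpolation.

DFT_4([x, 0, ...]) = [-4, -3+1i, -2, -3-1i]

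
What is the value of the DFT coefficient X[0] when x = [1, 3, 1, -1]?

X[0] = Σ(n=0 to 3) x[n] · ω_4^0 = Σ x[n]
= (1) + (3) + (1) + (-1)

X[0] = 4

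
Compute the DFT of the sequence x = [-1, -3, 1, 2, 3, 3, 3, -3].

X[k] = Σ(n=0 to 7) x[n] · ω_8^(nk)
where ω_8 = e^(-2πi/8)

Computing each X[k]:
X[0] = 5
X[1] = -11.7782+2.7071i
X[2] = -2-1i
X[3] = 3.7782-1.2929i
X[4] = 7
X[5] = 3.7782+1.2929i
X[6] = -2+1i
X[7] = -11.7782-2.7071i

X = [5, -11.7782+2.7071i, -2-1i, 3.7782-1.2929i, 7, 3.7782+1.2929i, -2+1i, -11.7782-2.7071i]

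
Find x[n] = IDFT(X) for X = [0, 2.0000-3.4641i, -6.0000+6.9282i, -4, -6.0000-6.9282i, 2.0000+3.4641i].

x[n] = (1/6) Σ(k=0 to 5) X[k] · e^(2πikn/6)

Computing each x[n]:
x[0] = -2
x[1] = 1
x[2] = 3
x[3] = -2
x[4] = -3
x[5] = 3

x = [-2, 1, 3, -2, -3, 3]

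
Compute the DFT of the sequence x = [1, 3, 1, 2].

X[k] = Σ(n=0 to 3) x[n] · ω_4^(nk)
where ω_4 = e^(-2πi/4)

Computing each X[k]:
X[0] = 7
X[1] = -1i
X[2] = -3
X[3] = 1i

X = [7, -1i, -3, 1i]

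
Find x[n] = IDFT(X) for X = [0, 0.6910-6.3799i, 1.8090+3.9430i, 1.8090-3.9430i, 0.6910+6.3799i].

x[n] = (1/5) Σ(k=0 to 4) X[k] · e^(2πikn/5)

Computing each x[n]:
x[0] = 1
x[1] = 1
x[2] = 3
x[3] = -3
x[4] = -2

x = [1, 1, 3, -3, -2]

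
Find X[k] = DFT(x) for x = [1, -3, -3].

X[k] = Σ(n=0 to 2) x[n] · ω_3^(nk)
where ω_3 = e^(-2πi/3)

Computing each X[k]:
X[0] = -5
X[1] = 4
X[2] = 4

X = [-5, 4, 4]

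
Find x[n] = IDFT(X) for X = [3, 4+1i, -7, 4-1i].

x[n] = (1/4) Σ(k=0 to 3) X[k] · e^(2πikn/4)

Computing each x[n]:
x[0] = 1
x[1] = 2
x[2] = -3
x[3] = 3

x = [1, 2, -3, 3]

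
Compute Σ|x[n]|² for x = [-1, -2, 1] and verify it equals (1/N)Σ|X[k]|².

Time domain:
Σ|x[n]|² = |-1|² + |-2|² + |1|² = 6.0000

Frequency domain:
(1/3)Σ|X[k]|² = (1/3)(|-2|² + |-0.5000+2.5981i|² + |-0.5000-2.5981i|²) = (1/3)·18.0000 = 6.0000

Both sides agree, confirming Parseval's theorem.

Σ|x[n]|² = (1/N)Σ|X[k]|² = 6.0000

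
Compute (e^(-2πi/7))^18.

Since ω_7^7 = 1, powers reduce modulo 7.
18 mod 7 = 4
So ω_7^18 = ω_7^4 = e^(-2πi·4/7)

ω_7^18 = ω_7^4 = -0.9010+0.4339i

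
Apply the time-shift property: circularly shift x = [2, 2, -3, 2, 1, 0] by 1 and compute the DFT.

Time shift by 1: X_shifted[k] = ω_6^(1k) · X[k]
Shifted x = [0, 2, 2, -3, 2, 1]

DFT(x[n-1]) = [4, 2.5000-0.8660i, -6.5000-0.8660i, 4, -6.5000+0.8660i, 2.5000+0.8660i]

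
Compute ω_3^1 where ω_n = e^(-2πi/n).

ω_3^1 = e^(-2πi·1/3)
= cos(-2π·1/3) + i·sin(-2π·1/3)
= cos(-2π/3) + i·sin(-2π/3)

ω_3^1 = cos(-2π/3) + i·sin(-2π/3) = -0.5000-0.8660i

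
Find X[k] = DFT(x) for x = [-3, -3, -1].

X[k] = Σ(n=0 to 2) x[n] · ω_3^(nk)
where ω_3 = e^(-2πi/3)

Computing each X[k]:
X[0] = -7
X[1] = -1.0000+1.7321i
X[2] = -1.0000-1.7321i

X = [-7, -1.0000+1.7321i, -1.0000-1.7321i]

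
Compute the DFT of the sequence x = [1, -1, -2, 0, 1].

X[k] = Σ(n=0 to 4) x[n] · ω_5^(nk)
where ω_5 = e^(-2πi/5)

Computing each X[k]:
X[0] = -1
X[1] = 2.6180+3.0777i
X[2] = 0.3820-0.7265i
X[3] = 0.3820+0.7265i
X[4] = 2.6180-3.0777i

X = [-1, 2.6180+3.0777i, 0.3820-0.7265i, 0.3820+0.7265i, 2.6180-3.0777i]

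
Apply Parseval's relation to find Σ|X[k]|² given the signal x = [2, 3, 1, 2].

Parseval: Σ|x[n]|² = (1/N)Σ|X[k]|², so Σ|X[k]|² = N·Σ|x[n]|² = 4·18.0000

Σ|X[k]|² = N·Σ|x[n]|² = 4·18.0000 = 72.0000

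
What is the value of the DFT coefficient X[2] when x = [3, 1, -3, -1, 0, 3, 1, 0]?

X[2] = Σ(n=0 to 7) x[n] · ω_8^(2n) where ω_8 = e^(-2πi/8)
= (3)·ω_8^0 + (1)·ω_8^2 + (-3)·ω_8^4 + (-1)·ω_8^6 + (0)·ω_8^8 + (3)·ω_8^10 + (1)·ω_8^12 + (0)·ω_8^14

X[2] = 5-5i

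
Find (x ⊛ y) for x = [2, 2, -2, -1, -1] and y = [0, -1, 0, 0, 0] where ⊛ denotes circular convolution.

(x ⊛ y)[n] = Σ(m=0 to 4) x[m] · y[(n-m) mod 5]

Computing each output sample:
(x ⊛ y)[0] = 1
(x ⊛ y)[1] = -2
(x ⊛ y)[2] = -2
(x ⊛ y)[3] = 2
(x ⊛ y)[4] = 1

x ⊛ y = [1, -2, -2, 2, 1]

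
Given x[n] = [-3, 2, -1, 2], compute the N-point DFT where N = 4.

X[k] = Σ(n=0 to 3) x[n] · ω_4^(nk)
where ω_4 = e^(-2πi/4)

Computing each X[k]:
X[0] = 0
X[1] = -2
X[2] = -8
X[3] = -2

X = [0, -2, -8, -2]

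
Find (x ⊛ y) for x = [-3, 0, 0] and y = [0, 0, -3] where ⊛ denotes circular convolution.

(x ⊛ y)[n] = Σ(m=0 to 2) x[m] · y[(n-m) mod 3]

Computing each output sample:
(x ⊛ y)[0] = 0
(x ⊛ y)[1] = 0
(x ⊛ y)[2] = 9

x ⊛ y = [0, 0, 9]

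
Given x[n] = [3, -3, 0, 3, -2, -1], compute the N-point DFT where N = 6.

X[k] = Σ(n=0 to 5) x[n] · ω_6^(nk)
where ω_6 = e^(-2πi/6)

Computing each X[k]:
X[0] = 0
X[1] = -1
X[2] = 9.0000+3.4641i
X[3] = 2
X[4] = 9.0000-3.4641i
X[5] = -1

X = [0, -1, 9.0000+3.4641i, 2, 9.0000-3.4641i, -1]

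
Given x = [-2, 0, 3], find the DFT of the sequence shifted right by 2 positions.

Time shift by 2: X_shifted[k] = ω_3^(2k) · X[k]
Shifted x = [0, 3, -2]

DFT(x[n-2]) = [1, -0.5000-4.3301i, -0.5000+4.3301i]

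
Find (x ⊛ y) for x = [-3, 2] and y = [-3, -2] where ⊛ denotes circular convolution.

(x ⊛ y)[n] = Σ(m=0 to 1) x[m] · y[(n-m) mod 2]

Computing each output sample:
(x ⊛ y)[0] = 5
(x ⊛ y)[1] = 0

x ⊛ y = [5, 0]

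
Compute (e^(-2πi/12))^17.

Since ω_12^12 = 1, powers reduce modulo 12.
17 mod 12 = 5
So ω_12^17 = ω_12^5 = e^(-2πi·5/12)

ω_12^17 = ω_12^5 = -0.8660-0.5000i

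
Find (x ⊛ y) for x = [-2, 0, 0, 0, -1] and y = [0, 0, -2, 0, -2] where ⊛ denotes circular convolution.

(x ⊛ y)[n] = Σ(m=0 to 4) x[m] · y[(n-m) mod 5]

Computing each output sample:
(x ⊛ y)[0] = 0
(x ⊛ y)[1] = 2
(x ⊛ y)[2] = 4
(x ⊛ y)[3] = 2
(x ⊛ y)[4] = 4

x ⊛ y = [0, 2, 4, 2, 4]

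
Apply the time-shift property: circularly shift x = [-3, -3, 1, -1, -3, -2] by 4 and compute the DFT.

Time shift by 4: X_shifted[k] = ω_6^(4k) · X[k]
Shifted x = [1, -1, -3, -2, -3, -3]

DFT(x[n-4]) = [-11, 4.0000-1.7321i, 4.0000-1.7321i, 1, 4.0000+1.7321i, 4.0000+1.7321i]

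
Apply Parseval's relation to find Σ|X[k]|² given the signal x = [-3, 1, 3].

Parseval: Σ|x[n]|² = (1/N)Σ|X[k]|², so Σ|X[k]|² = N·Σ|x[n]|² = 3·19.0000

Σ|X[k]|² = N·Σ|x[n]|² = 3·19.0000 = 57.0000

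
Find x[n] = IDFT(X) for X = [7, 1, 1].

x[n] = (1/3) Σ(k=0 to 2) X[k] · e^(2πikn/3)

Computing each x[n]:
x[0] = 3
x[1] = 2
x[2] = 2

x = [3, 2, 2]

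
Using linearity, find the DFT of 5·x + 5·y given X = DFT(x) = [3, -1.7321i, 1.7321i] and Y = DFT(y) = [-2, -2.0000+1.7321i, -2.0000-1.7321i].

By linearity: DFT(5x + 5y) = 5·DFT(x) + 5·DFT(y)
= 5·[3, -1.7321i, 1.7321i] + 5·[-2, -2.0000+1.7321i, -2.0000-1.7321i]

Computing element-wise:
Z[0] = 5·(3) + 5·(-2) = 5
Z[1] = 5·(-1.7321i) + 5·(-2.0000+1.7321i) = -10
Z[2] = 5·(1.7321i) + 5·(-2.0000-1.7321i) = -10

DFT(5x + 5y) = 5·X + 5·Y = [5, -10, -10]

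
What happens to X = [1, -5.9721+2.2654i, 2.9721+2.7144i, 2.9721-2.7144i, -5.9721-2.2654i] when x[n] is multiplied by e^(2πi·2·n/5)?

Modulation property: DFT(ω_5^(-2n)·x[n]) = X[(k-2) mod 5], so circularly shift X by 2 positions.

X[k-2] = [2.9721-2.7144i, -5.9721-2.2654i, 1, -5.9721+2.2654i, 2.9721+2.7144i]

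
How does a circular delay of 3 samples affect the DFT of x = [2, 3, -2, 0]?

Time shift by 3: X_shifted[k] = ω_4^(3k) · X[k]
Shifted x = [3, -2, 0, 2]

DFT(x[n-3]) = [3, 3+4i, 3, 3-4i]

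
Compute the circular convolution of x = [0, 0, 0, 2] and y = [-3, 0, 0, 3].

(x ⊛ y)[n] = Σ(m=0 to 3) x[m] · y[(n-m) mod 4]

Computing each output sample:
(x ⊛ y)[0] = 0
(x ⊛ y)[1] = 0
(x ⊛ y)[2] = 6
(x ⊛ y)[3] = -6

x ⊛ y = [0, 0, 6, -6]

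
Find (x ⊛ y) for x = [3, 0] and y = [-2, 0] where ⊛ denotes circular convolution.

(x ⊛ y)[n] = Σ(m=0 to 1) x[m] · y[(n-m) mod 2]

Computing each output sample:
(x ⊛ y)[0] = -6
(x ⊛ y)[1] = 0

x ⊛ y = [-6, 0]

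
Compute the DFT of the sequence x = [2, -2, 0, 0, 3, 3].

X[k] = Σ(n=0 to 5) x[n] · ω_6^(nk)
where ω_6 = e^(-2πi/6)

Computing each X[k]:
X[0] = 6
X[1] = 1.0000+6.9282i
X[2] = 1.7321i
X[3] = 4
X[4] = -1.7321i
X[5] = 1.0000-6.9282i

X = [6, 1.0000+6.9282i, 1.7321i, 4, -1.7321i, 1.0000-6.9282i]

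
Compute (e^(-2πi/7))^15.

Since ω_7^7 = 1, powers reduce modulo 7.
15 mod 7 = 1
So ω_7^15 = ω_7^1 = e^(-2πi·1/7)

ω_7^15 = ω_7^1 = 0.6235-0.7818i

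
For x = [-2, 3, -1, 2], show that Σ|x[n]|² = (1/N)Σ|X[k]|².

Time domain:
Σ|x[n]|² = |-2|² + |3|² + |-1|² + |2|² = 18.0000

Frequency domain:
(1/4)Σ|X[k]|² = (1/4)(|2|² + |-1-1i|² + |-8|² + |-1+1i|²) = (1/4)·72.0000 = 18.0000

Both sides agree, confirming Parseval's theorem.

Σ|x[n]|² = (1/N)Σ|X[k]|² = 18.0000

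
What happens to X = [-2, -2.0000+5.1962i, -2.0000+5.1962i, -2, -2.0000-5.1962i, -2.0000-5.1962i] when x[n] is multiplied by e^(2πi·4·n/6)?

Modulation property: DFT(ω_6^(-4n)·x[n]) = X[(k-4) mod 6], so circularly shift X by 4 positions.

X[k-4] = [-2.0000+5.1962i, -2, -2.0000-5.1962i, -2.0000-5.1962i, -2, -2.0000+5.1962i]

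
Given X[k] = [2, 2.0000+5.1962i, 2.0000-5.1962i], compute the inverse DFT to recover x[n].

x[n] = (1/3) Σ(k=0 to 2) X[k] · e^(2πikn/3)

Computing each x[n]:
x[0] = 2
x[1] = -3
x[2] = 3

x = [2, -3, 3]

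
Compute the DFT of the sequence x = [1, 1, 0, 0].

X[k] = Σ(n=0 to 3) x[n] · ω_4^(nk)
where ω_4 = e^(-2πi/4)

Computing each X[k]:
X[0] = 2
X[1] = 1-1i
X[2] = 0
X[3] = 1+1i

X = [2, 1-1i, 0, 1+1i]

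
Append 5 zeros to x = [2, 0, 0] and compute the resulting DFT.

Original 3-point DFT: [2, 2, 2]
Zero-padded 8-point DFT provides frequency interpolation.

DFT_8([x, 0, ...]) = [2, 2, 2, 2, 2, 2, 2, 2]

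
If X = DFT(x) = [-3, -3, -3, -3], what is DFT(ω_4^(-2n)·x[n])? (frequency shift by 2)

Modulation property: DFT(ω_4^(-2n)·x[n]) = X[(k-2) mod 4], so circularly shift X by 2 positions.

X[k-2] = [-3, -3, -3, -3]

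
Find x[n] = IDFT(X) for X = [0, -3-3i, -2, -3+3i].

x[n] = (1/4) Σ(k=0 to 3) X[k] · e^(2πikn/4)

Computing each x[n]:
x[0] = -2
x[1] = 2
x[2] = 1
x[3] = -1

x = [-2, 2, 1, -1]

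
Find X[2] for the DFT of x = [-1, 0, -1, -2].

X[2] = Σ(n=0 to 3) x[n] · ω_4^(2n) where ω_4 = e^(-2πi/4)
= (-1)·ω_4^0 + (0)·ω_4^2 + (-1)·ω_4^4 + (-2)·ω_4^6

X[2] = 0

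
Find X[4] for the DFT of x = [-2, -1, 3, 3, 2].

X[4] = Σ(n=0 to 4) x[n] · ω_5^(4n) where ω_5 = e^(-2πi/5)
= (-2)·ω_5^0 + (-1)·ω_5^4 + (3)·ω_5^8 + (3)·ω_5^12 + (2)·ω_5^16

X[4] = -6.5451-2.8532i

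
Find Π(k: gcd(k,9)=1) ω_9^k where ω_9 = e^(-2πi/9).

The primitive 9th roots of unity are ω_9^k for k coprime to 9: k ∈ {1, 2, 4, 5, 7, 8}
Their product equals the constant term of the cyclotomic polynomial Φ_9(x) up to sign.
For n ≥ 3, the product of all primitive nth roots of unity is 1. (For n=1 it is 1; for n=2 it is -1.)

1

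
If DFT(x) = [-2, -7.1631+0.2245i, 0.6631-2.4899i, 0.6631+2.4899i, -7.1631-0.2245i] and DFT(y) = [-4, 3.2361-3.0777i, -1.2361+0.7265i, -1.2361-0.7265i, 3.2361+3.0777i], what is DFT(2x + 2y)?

By linearity: DFT(2x + 2y) = 2·DFT(x) + 2·DFT(y)
= 2·[-2, -7.1631+0.2245i, 0.6631-2.4899i, 0.6631+2.4899i, -7.1631-0.2245i] + 2·[-4, 3.2361-3.0777i, -1.2361+0.7265i, -1.2361-0.7265i, 3.2361+3.0777i]

Computing element-wise:
Z[0] = 2·(-2) + 2·(-4) = -12
Z[1] = 2·(-7.1631+0.2245i) + 2·(3.2361-3.0777i) = -7.8540-5.7064i
Z[2] = 2·(0.6631-2.4899i) + 2·(-1.2361+0.7265i) = -1.1460-3.5268i
Z[3] = 2·(0.6631+2.4899i) + 2·(-1.2361-0.7265i) = -1.1460+3.5268i
Z[4] = 2·(-7.1631-0.2245i) + 2·(3.2361+3.0777i) = -7.8540+5.7064i

DFT(2x + 2y) = 2·X + 2·Y = [-12, -7.8540-5.7064i, -1.1460-3.5268i, -1.1460+3.5268i, -7.8540+5.7064i]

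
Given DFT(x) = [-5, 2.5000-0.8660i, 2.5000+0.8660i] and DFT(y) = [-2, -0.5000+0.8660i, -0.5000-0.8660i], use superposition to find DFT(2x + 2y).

By linearity: DFT(2x + 2y) = 2·DFT(x) + 2·DFT(y)
= 2·[-5, 2.5000-0.8660i, 2.5000+0.8660i] + 2·[-2, -0.5000+0.8660i, -0.5000-0.8660i]

Computing element-wise:
Z[0] = 2·(-5) + 2·(-2) = -14
Z[1] = 2·(2.5000-0.8660i) + 2·(-0.5000+0.8660i) = 4
Z[2] = 2·(2.5000+0.8660i) + 2·(-0.5000-0.8660i) = 4

DFT(2x + 2y) = 2·X + 2·Y = [-14, 4, 4]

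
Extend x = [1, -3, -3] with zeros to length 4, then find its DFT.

Original 3-point DFT: [-5, 4, 4]
Zero-padded 4-point DFT provides frequency interpolation.

DFT_4([x, 0, ...]) = [-5, 4+3i, 1, 4-3i]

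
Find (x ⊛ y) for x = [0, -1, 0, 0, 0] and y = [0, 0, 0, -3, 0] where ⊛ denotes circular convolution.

(x ⊛ y)[n] = Σ(m=0 to 4) x[m] · y[(n-m) mod 5]

Computing each output sample:
(x ⊛ y)[0] = 0
(x ⊛ y)[1] = 0
(x ⊛ y)[2] = 0
(x ⊛ y)[3] = 0
(x ⊛ y)[4] = 3

x ⊛ y = [0, 0, 0, 0, 3]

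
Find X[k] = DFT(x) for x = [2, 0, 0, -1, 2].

X[k] = Σ(n=0 to 4) x[n] · ω_5^(nk)
where ω_5 = e^(-2πi/5)

Computing each X[k]:
X[0] = 3
X[1] = 3.4271+1.3143i
X[2] = 0.0729+2.1266i
X[3] = 0.0729-2.1266i
X[4] = 3.4271-1.3143i

X = [3, 3.4271+1.3143i, 0.0729+2.1266i, 0.0729-2.1266i, 3.4271-1.3143i]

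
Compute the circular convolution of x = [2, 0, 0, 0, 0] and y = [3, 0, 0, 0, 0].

(x ⊛ y)[n] = Σ(m=0 to 4) x[m] · y[(n-m) mod 5]

Computing each output sample:
(x ⊛ y)[0] = 6
(x ⊛ y)[1] = 0
(x ⊛ y)[2] = 0
(x ⊛ y)[3] = 0
(x ⊛ y)[4] = 0

x ⊛ y = [6, 0, 0, 0, 0]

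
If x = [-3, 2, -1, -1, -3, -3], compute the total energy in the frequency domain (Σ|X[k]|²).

Parseval: Σ|x[n]|² = (1/N)Σ|X[k]|², so Σ|X[k]|² = N·Σ|x[n]|² = 6·33.0000

Σ|X[k]|² = N·Σ|x[n]|² = 6·33.0000 = 198.0000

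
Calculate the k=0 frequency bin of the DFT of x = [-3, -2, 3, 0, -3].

X[0] = Σ(n=0 to 4) x[n] · ω_5^0 = Σ x[n]
= (-3) + (-2) + (3) + (0) + (-3)

X[0] = -5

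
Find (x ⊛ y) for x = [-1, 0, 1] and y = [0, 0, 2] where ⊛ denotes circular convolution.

(x ⊛ y)[n] = Σ(m=0 to 2) x[m] · y[(n-m) mod 3]

Computing each output sample:
(x ⊛ y)[0] = 0
(x ⊛ y)[1] = 2
(x ⊛ y)[2] = -2

x ⊛ y = [0, 2, -2]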